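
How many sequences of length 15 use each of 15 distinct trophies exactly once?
15! = 1307674368000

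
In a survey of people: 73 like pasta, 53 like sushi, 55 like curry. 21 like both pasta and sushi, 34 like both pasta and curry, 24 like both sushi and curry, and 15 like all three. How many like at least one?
|A∪B∪C| = 73+53+55-21-34-24+15 = 117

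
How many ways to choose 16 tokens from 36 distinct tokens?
C(36,16) = 36!/(16!×20!) = 7307872110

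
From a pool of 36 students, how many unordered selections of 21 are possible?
C(36,21) = 36!/(21!×15!) = 5567902560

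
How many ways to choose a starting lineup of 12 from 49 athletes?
C(49,12) = 49!/(12!×37!) = 92263734836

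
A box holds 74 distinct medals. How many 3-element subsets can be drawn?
C(74,3) = 74!/(3!×71!) = 64824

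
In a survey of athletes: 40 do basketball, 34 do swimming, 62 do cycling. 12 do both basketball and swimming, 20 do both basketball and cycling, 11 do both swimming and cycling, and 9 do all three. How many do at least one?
|A∪B∪C| = 40+34+62-12-20-11+9 = 102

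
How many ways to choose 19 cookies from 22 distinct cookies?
C(22,19) = 22!/(19!×3!) = 1540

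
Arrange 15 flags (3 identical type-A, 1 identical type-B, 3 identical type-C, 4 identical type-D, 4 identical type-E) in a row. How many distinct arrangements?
15! / (3! × 1! × 3! × 4! × 4!) = 63063000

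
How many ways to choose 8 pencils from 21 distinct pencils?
C(21,8) = 21!/(8!×13!) = 203490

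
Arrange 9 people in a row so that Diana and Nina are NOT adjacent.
Total - adjacent = 9! - (9-1)!×2 = 362880 - 80640 = 282240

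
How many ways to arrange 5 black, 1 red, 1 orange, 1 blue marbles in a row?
8! / (5! × 1! × 1! × 1!) = 336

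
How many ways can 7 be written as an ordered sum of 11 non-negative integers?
C(7+11-1, 11-1) = C(17, 10) = 19448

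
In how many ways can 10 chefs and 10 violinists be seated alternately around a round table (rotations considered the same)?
Fix one of the chefs: (10-1)! ways for the remaining chefs, × 10! ways for the violinists = 362880 × 3628800 = 1316818944000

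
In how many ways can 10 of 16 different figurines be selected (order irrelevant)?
C(16,10) = 16!/(10!×6!) = 8008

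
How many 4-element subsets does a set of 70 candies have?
C(70,4) = 70!/(4!×66!) = 916895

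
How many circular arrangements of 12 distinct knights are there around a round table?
Circular: fix one position, arrange the rest. (12-1)! = 39916800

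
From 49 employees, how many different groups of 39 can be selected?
C(49,39) = 49!/(39!×10!) = 8217822536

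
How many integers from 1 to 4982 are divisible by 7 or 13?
⌊4982/7⌋ + ⌊4982/13⌋ - ⌊4982/91⌋ = 711 + 383 - 54 = 1040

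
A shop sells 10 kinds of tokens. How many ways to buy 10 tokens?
C(10+10-1, 10-1) = C(19, 9) = 92378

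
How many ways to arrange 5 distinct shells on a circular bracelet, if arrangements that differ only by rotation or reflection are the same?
(5-1)!/2 = 24/2 = 12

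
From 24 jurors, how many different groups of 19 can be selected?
C(24,19) = 24!/(19!×5!) = 42504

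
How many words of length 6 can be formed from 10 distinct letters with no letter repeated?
P(10,6) = 10!/(10-6)! = 151200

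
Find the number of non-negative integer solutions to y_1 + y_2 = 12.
C(12+2-1, 2-1) = C(13, 1) = 13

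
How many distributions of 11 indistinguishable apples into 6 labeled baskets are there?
C(11+6-1, 6-1) = C(16, 5) = 4368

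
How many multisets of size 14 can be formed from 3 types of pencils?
C(14+3-1, 3-1) = C(16, 2) = 120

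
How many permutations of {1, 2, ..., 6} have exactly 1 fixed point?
Choose the 1 fixed point C(6,1) = 6, derange the rest: !5 = Σ_{j=0}^{5} (-1)^j·5!/j! = 120 - 120 + 60 - 20 + 5 - 1 = 44. Product = 6 × 44 = 264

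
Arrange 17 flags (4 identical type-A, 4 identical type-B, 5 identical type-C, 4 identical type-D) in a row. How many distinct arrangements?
17! / (4! × 4! × 5! × 4!) = 214414200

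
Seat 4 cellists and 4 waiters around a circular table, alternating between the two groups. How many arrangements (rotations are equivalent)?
Fix one of the cellists: (4-1)! ways for the remaining cellists, × 4! ways for the waiters = 6 × 24 = 144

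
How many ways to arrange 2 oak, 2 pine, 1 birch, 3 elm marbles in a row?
8! / (2! × 2! × 1! × 3!) = 1680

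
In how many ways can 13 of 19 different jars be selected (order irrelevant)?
C(19,13) = 19!/(13!×6!) = 27132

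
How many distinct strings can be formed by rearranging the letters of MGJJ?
4! / (1! × 2! × 1!) = 12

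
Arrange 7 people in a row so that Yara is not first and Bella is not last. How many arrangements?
By inclusion-exclusion: 7! - 2×(7-1)! + (7-2)! = 5040 - 1440 + 120 = 3720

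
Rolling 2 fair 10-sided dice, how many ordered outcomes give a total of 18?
Coefficient of x^18 in (x + x² + ... + x^10)^2. By inclusion-exclusion on dice exceeding 10: Σ_j (-1)^j C(2,j)·C(18-1-10j, 1) = C(2,0)·C(17,1) - C(2,1)·C(7,1) = 1·17 - 2·7 = 3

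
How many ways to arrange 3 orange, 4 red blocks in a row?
7! / (3! × 4!) = 35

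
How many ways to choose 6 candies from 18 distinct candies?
C(18,6) = 18!/(6!×12!) = 18564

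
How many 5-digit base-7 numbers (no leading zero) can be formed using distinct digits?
First digit: 6 choices (nonzero). Then descending: 6 × 6 × 5 × 4 × 3 = 2160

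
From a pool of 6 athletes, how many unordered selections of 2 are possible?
C(6,2) = 6!/(2!×4!) = 15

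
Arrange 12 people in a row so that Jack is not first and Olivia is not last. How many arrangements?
By inclusion-exclusion: 12! - 2×(12-1)! + (12-2)! = 479001600 - 79833600 + 3628800 = 402796800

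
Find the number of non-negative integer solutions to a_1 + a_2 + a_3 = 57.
C(57+3-1, 3-1) = C(59, 2) = 1711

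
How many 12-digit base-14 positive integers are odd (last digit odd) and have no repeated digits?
Last∈{1,3,5,7,9,11,13}. Last=0: 0. Last nonzero: 7×12×P(12,10) = 20118067200. Total = 20118067200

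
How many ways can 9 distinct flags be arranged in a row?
9! = 362880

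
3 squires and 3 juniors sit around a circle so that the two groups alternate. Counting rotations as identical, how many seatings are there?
Fix one of the squires: (3-1)! ways for the remaining squires, × 3! ways for the juniors = 2 × 6 = 12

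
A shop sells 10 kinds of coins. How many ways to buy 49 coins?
C(49+10-1, 10-1) = C(58, 9) = 10648873950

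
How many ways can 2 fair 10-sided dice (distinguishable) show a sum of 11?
Coefficient of x^11 in (x + x² + ... + x^10)^2. By inclusion-exclusion on dice exceeding 10: Σ_j (-1)^j C(2,j)·C(11-1-10j, 1) = C(2,0)·C(10,1) = 1·10 = 10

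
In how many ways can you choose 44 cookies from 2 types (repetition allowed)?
C(44+2-1, 2-1) = C(45, 1) = 45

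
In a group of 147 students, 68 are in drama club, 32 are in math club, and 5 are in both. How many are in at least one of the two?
|A∪B| = |A| + |B| - |A∩B| = 68 + 32 - 5 = 95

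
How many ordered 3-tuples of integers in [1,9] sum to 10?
Coefficient of x^10 in (x + x² + ... + x^9)^3. By inclusion-exclusion on dice exceeding 9: Σ_j (-1)^j C(3,j)·C(10-1-9j, 2) = C(3,0)·C(9,2) = 1·36 = 36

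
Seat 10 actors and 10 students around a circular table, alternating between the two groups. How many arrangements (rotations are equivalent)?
Fix one of the actors: (10-1)! ways for the remaining actors, × 10! ways for the students = 362880 × 3628800 = 1316818944000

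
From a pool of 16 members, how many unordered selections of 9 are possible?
C(16,9) = 16!/(9!×7!) = 11440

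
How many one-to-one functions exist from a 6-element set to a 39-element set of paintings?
P(39,6) = 39!/(39-6)! = 2349088560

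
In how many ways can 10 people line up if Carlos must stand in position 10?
Fix one position: (10-1)! = 362880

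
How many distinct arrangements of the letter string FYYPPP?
6! / (3! × 1! × 2!) = 60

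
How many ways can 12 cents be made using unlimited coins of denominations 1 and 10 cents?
Coefficient of x^12 in 1/(1-x^1) · 1/(1-x^10). Use j coins of 10 for j = 0..⌊12/10⌋ = 1, the rest in 1s: 1 + 1 = 2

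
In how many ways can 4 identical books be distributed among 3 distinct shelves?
C(4+3-1, 3-1) = C(6, 2) = 15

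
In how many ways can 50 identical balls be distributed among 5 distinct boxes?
C(50+5-1, 5-1) = C(54, 4) = 316251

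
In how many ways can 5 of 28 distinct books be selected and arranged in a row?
P(28,5) = 28!/(28-5)! = 11793600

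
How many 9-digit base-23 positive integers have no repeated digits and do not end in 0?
Last digit: 22 nonzero choices. First digit: 21 (nonzero, ≠last). Middle 7: P(21,7) = 586051200. Total = 270755654400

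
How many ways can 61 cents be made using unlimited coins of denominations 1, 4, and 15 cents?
Coefficient of x^61 in 1/(1-x^1) · 1/(1-x^4) · 1/(1-x^15). Case on j = number of 15-cent coins (j = 0..4); remainder r = 61 - 15j is made from {1,4} in ⌊r/4⌋+1 ways. r = 61, 46, 31, 16, 1 → 16 + 12 + 8 + 5 + 1 = 42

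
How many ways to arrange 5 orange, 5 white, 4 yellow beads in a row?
14! / (5! × 5! × 4!) = 252252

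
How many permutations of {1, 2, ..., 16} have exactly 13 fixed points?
Choose the 13 fixed points C(16,13) = 560, derange the rest: !3 = Σ_{j=0}^{3} (-1)^j·3!/j! = 6 - 6 + 3 - 1 = 2. Product = 560 × 2 = 1120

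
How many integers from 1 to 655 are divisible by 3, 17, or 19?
⌊655/3⌋+⌊655/17⌋+⌊655/19⌋ - ⌊655/51⌋-⌊655/57⌋-⌊655/323⌋ + ⌊655/969⌋ = 218+38+34 - 12-11-2 + 0 = 265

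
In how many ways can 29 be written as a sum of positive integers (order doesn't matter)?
Pentagonal recurrence p(n) = p(n-1) + p(n-2) - p(n-5) - p(n-7) + p(n-12) + p(n-15) - ... gives p(0..28) = 1, 1, 2, 3, 5, 7, 11, 15, 22, 30, 42, 56, 77, 101, 135, 176, 231, 297, 385, 490, 627, 792, 1002, 1255, 1575, 1958, 2436, 3010, 3718. p(29) = p(28) + p(27) - p(24) - p(22) + p(17) + p(14) - p(7) - p(3) = 3718 + 3010 - 1575 - 1002 + 297 + 135 - 15 - 3 = 4565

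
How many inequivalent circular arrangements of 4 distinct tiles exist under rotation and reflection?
(4-1)!/2 = 6/2 = 3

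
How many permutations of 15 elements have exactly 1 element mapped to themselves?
Choose the 1 fixed point C(15,1) = 15, derange the rest: !14 = Σ_{j=0}^{14} (-1)^j·14!/j! = 87178291200 - 87178291200 + 43589145600 - 14529715200 + 3632428800 - 726485760 + 121080960 - 17297280 + 2162160 - 240240 + 24024 - 2184 + 182 - 14 + 1 = 32071101049. Product = 15 × 32071101049 = 481066515735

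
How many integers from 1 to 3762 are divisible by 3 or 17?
⌊3762/3⌋ + ⌊3762/17⌋ - ⌊3762/51⌋ = 1254 + 221 - 73 = 1402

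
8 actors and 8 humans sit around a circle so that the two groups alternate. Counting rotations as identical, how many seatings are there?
Fix one of the actors: (8-1)! ways for the remaining actors, × 8! ways for the humans = 5040 × 40320 = 203212800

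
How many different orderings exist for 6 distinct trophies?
6! = 720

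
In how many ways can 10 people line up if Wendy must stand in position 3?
Fix one position: (10-1)! = 362880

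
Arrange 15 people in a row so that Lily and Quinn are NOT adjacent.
Total - adjacent = 15! - (15-1)!×2 = 1307674368000 - 174356582400 = 1133317785600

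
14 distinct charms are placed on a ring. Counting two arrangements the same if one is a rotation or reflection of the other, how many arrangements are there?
(14-1)!/2 = 6227020800/2 = 3113510400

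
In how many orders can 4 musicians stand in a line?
4! = 24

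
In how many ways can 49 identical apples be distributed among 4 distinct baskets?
C(49+4-1, 4-1) = C(52, 3) = 22100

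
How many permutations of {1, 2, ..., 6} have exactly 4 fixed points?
Choose the 4 fixed points C(6,4) = 15, derange the rest: !2 = Σ_{j=0}^{2} (-1)^j·2!/j! = 2 - 2 + 1 = 1. Product = 15 × 1 = 15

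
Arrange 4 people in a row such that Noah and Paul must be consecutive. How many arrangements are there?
Treat the 2 as one block: (4-2+1)! × 2! = 6 × 2 = 12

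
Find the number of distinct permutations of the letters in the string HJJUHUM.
7! / (1! × 2! × 2! × 2!) = 630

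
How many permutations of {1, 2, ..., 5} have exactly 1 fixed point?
Choose the 1 fixed point C(5,1) = 5, derange the rest: !4 = Σ_{j=0}^{4} (-1)^j·4!/j! = 24 - 24 + 12 - 4 + 1 = 9. Product = 5 × 9 = 45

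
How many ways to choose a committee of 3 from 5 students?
C(5,3) = 5!/(3!×2!) = 10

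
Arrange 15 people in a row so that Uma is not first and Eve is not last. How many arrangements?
By inclusion-exclusion: 15! - 2×(15-1)! + (15-2)! = 1307674368000 - 174356582400 + 6227020800 = 1139544806400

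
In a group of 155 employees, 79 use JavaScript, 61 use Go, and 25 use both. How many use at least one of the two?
|A∪B| = |A| + |B| - |A∩B| = 79 + 61 - 25 = 115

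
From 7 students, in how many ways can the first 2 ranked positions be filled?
P(7,2) = 7!/(7-2)! = 42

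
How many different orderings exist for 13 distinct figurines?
13! = 6227020800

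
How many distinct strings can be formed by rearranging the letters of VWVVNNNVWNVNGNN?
15! / (2! × 5! × 1! × 7!) = 1081080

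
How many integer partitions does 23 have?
Pentagonal recurrence p(n) = p(n-1) + p(n-2) - p(n-5) - p(n-7) + p(n-12) + p(n-15) - ... gives p(0..22) = 1, 1, 2, 3, 5, 7, 11, 15, 22, 30, 42, 56, 77, 101, 135, 176, 231, 297, 385, 490, 627, 792, 1002. p(23) = p(22) + p(21) - p(18) - p(16) + p(11) + p(8) - p(1) = 1002 + 792 - 385 - 231 + 56 + 22 - 1 = 1255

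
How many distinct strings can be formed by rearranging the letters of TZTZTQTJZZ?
10! / (4! × 1! × 1! × 4!) = 6300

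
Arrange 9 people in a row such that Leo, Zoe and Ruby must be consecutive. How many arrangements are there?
Treat the 3 as one block: (9-3+1)! × 3! = 5040 × 6 = 30240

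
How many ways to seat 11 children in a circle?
Circular: fix one position, arrange the rest. (11-1)! = 3628800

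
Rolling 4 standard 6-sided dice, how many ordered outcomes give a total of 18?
Coefficient of x^18 in (x + x² + ... + x^6)^4. By inclusion-exclusion on dice exceeding 6: Σ_j (-1)^j C(4,j)·C(18-1-6j, 3) = C(4,0)·C(17,3) - C(4,1)·C(11,3) + C(4,2)·C(5,3) = 1·680 - 4·165 + 6·10 = 80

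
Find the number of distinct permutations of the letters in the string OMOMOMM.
7! / (3! × 4!) = 35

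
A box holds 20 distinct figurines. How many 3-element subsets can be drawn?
C(20,3) = 20!/(3!×17!) = 1140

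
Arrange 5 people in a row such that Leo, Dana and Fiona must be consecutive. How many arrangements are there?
Treat the 3 as one block: (5-3+1)! × 3! = 6 × 6 = 36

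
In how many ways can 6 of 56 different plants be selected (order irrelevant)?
C(56,6) = 56!/(6!×50!) = 32468436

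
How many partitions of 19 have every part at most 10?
Let r_j(i) = number of partitions of i into parts ≤ j, for i = 0..19. r_1(i) = 1 for all i; r_j(i) = r_{j-1}(i) + r_j(i-j). Rows j = 2..10: ≤2: 1 1 2 2 3 3 4 4 5 5 6 6 7 7 8 8 9 9 10 10; ≤3: 1 1 2 3 4 5 7 8 10 12 14 16 19 21 24 27 30 33 37 40; ≤4: 1 1 2 3 5 6 9 11 15 18 23 27 34 39 47 54 64 72 84 94; ≤5: 1 1 2 3 5 7 10 13 18 23 30 37 47 57 70 84 101 119 141 164; ≤6: 1 1 2 3 5 7 11 14 20 26 35 44 58 71 90 110 136 163 199 235; ≤7: 1 1 2 3 5 7 11 15 21 28 38 49 65 82 105 131 164 201 248 300; ≤8: 1 1 2 3 5 7 11 15 22 29 40 52 70 89 116 146 186 230 288 352; ≤9: 1 1 2 3 5 7 11 15 22 30 41 54 73 94 123 157 201 252 318 393; ≤10: 1 1 2 3 5 7 11 15 22 30 42 55 75 97 128 164 212 267 340 423. r_10(19) = 423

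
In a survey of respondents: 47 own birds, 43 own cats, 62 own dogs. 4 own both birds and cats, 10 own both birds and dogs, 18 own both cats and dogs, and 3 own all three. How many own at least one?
|A∪B∪C| = 47+43+62-4-10-18+3 = 123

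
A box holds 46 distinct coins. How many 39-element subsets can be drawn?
C(46,39) = 46!/(39!×7!) = 53524680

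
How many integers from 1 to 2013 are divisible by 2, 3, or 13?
⌊2013/2⌋+⌊2013/3⌋+⌊2013/13⌋ - ⌊2013/6⌋-⌊2013/26⌋-⌊2013/39⌋ + ⌊2013/78⌋ = 1006+671+154 - 335-77-51 + 25 = 1393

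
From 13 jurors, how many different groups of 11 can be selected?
C(13,11) = 13!/(11!×2!) = 78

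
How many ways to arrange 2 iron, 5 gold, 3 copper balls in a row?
10! / (2! × 5! × 3!) = 2520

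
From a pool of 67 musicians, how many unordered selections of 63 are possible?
C(67,63) = 67!/(63!×4!) = 766480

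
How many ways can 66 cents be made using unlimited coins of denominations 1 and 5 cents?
Coefficient of x^66 in 1/(1-x^1) · 1/(1-x^5). Use j coins of 5 for j = 0..⌊66/5⌋ = 13, the rest in 1s: 13 + 1 = 14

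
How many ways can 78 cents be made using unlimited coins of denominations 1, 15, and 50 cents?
Coefficient of x^78 in 1/(1-x^1) · 1/(1-x^15) · 1/(1-x^50). Case on j = number of 50-cent coins (j = 0..1); remainder r = 78 - 50j is made from {1,15} in ⌊r/15⌋+1 ways. r = 78, 28 → 6 + 2 = 8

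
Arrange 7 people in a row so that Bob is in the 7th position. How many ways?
Fix one position: (7-1)! = 720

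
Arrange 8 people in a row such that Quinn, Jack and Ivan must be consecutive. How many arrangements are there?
Treat the 3 as one block: (8-3+1)! × 3! = 720 × 6 = 4320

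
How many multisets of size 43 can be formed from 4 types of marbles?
C(43+4-1, 4-1) = C(46, 3) = 15180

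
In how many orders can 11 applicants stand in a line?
11! = 39916800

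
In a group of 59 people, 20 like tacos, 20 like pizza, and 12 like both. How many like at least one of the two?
|A∪B| = |A| + |B| - |A∩B| = 20 + 20 - 12 = 28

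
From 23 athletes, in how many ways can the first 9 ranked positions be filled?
P(23,9) = 23!/(23-9)! = 296541907200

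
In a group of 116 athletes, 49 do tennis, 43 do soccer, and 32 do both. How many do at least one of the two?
|A∪B| = |A| + |B| - |A∩B| = 49 + 43 - 32 = 60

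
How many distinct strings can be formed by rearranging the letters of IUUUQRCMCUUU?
12! / (1! × 2! × 1! × 1! × 1! × 6!) = 332640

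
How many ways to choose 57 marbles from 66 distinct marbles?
C(66,57) = 66!/(57!×9!) = 37014131440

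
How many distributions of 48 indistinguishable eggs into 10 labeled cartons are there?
C(48+10-1, 10-1) = C(57, 9) = 8996462475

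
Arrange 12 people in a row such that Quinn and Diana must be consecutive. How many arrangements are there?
Treat the 2 as one block: (12-2+1)! × 2! = 39916800 × 2 = 79833600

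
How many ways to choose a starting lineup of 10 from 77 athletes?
C(77,10) = 77!/(10!×67!) = 1096993404430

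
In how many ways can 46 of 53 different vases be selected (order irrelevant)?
C(53,46) = 53!/(46!×7!) = 154143080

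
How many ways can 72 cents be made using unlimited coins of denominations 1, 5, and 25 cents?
Coefficient of x^72 in 1/(1-x^1) · 1/(1-x^5) · 1/(1-x^25). Case on j = number of 25-cent coins (j = 0..2); remainder r = 72 - 25j is made from {1,5} in ⌊r/5⌋+1 ways. r = 72, 47, 22 → 15 + 10 + 5 = 30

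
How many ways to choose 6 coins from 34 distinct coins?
C(34,6) = 34!/(6!×28!) = 1344904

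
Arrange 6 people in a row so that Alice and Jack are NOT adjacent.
Total - adjacent = 6! - (6-1)!×2 = 720 - 240 = 480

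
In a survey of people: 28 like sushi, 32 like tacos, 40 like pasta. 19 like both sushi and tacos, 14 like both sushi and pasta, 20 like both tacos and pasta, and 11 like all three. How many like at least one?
|A∪B∪C| = 28+32+40-19-14-20+11 = 58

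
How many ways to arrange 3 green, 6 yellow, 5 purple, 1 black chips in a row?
15! / (3! × 6! × 5! × 1!) = 2522520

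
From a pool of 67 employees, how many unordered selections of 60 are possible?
C(67,60) = 67!/(60!×7!) = 869648208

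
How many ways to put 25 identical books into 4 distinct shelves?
C(25+4-1, 4-1) = C(28, 3) = 3276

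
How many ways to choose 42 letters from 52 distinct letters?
C(52,42) = 52!/(42!×10!) = 15820024220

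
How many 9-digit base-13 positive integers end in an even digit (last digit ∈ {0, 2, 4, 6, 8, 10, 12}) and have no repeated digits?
Last∈{0,2,4,6,8,10,12}. Last=0: 19958400. Last nonzero: 6×11×P(11,7) = 109771200. Total = 129729600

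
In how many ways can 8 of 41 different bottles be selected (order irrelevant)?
C(41,8) = 41!/(8!×33!) = 95548245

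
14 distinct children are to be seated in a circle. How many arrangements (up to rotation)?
Circular: fix one position, arrange the rest. (14-1)! = 6227020800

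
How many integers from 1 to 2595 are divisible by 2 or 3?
⌊2595/2⌋ + ⌊2595/3⌋ - ⌊2595/6⌋ = 1297 + 865 - 432 = 1730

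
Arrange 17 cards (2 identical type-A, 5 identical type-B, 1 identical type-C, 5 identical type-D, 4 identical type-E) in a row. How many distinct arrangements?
17! / (2! × 5! × 1! × 5! × 4!) = 514594080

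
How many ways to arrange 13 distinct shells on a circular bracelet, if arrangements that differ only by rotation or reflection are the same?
(13-1)!/2 = 479001600/2 = 239500800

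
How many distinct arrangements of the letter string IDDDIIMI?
8! / (1! × 3! × 4!) = 280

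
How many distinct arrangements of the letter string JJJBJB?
6! / (4! × 2!) = 15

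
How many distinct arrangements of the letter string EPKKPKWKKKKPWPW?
15! / (1! × 7! × 3! × 4!) = 1801800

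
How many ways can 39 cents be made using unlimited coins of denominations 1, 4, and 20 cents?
Coefficient of x^39 in 1/(1-x^1) · 1/(1-x^4) · 1/(1-x^20). Case on j = number of 20-cent coins (j = 0..1); remainder r = 39 - 20j is made from {1,4} in ⌊r/4⌋+1 ways. r = 39, 19 → 10 + 5 = 15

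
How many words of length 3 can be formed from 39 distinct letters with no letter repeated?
P(39,3) = 39!/(39-3)! = 54834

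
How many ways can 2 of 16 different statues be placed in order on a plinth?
P(16,2) = 16!/(16-2)! = 240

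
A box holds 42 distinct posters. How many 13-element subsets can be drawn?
C(42,13) = 42!/(13!×29!) = 25518731280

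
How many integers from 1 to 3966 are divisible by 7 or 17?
⌊3966/7⌋ + ⌊3966/17⌋ - ⌊3966/119⌋ = 566 + 233 - 33 = 766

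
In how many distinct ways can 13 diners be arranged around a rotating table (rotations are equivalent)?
Circular: fix one position, arrange the rest. (13-1)! = 479001600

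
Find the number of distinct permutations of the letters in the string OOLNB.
5! / (2! × 1! × 1! × 1!) = 60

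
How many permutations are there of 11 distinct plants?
11! = 39916800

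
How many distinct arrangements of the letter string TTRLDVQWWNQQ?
12! / (1! × 2! × 1! × 3! × 1! × 1! × 2! × 1!) = 19958400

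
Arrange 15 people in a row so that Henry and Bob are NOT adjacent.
Total - adjacent = 15! - (15-1)!×2 = 1307674368000 - 174356582400 = 1133317785600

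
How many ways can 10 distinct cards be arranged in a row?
10! = 3628800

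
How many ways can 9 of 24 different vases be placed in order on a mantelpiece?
P(24,9) = 24!/(24-9)! = 474467051520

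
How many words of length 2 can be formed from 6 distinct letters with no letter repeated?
P(6,2) = 6!/(6-2)! = 30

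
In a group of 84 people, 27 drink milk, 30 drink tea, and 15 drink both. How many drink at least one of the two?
|A∪B| = |A| + |B| - |A∩B| = 27 + 30 - 15 = 42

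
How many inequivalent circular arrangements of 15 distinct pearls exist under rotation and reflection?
(15-1)!/2 = 87178291200/2 = 43589145600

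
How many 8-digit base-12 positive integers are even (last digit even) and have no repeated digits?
Last∈{0,2,4,6,8,10}. Last=0: 1663200. Last nonzero: 5×10×P(10,6) = 7560000. Total = 9223200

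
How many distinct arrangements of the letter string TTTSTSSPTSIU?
12! / (4! × 1! × 1! × 1! × 5!) = 166320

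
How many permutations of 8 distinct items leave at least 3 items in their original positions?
Exactly j fixed points: C(8,j)·!(8-j); sum over j ≥ 3 (derangement numbers via !m = (m-1)·(!(m-1) + !(m-2)): !0..!5 = 1, 0, 1, 2, 9, 44). Σ_{j=3}^{8} C(8,j)·!(8-j) = C(8,3)·!5 + C(8,4)·!4 + C(8,5)·!3 + C(8,6)·!2 + C(8,7)·!1 + C(8,8)·!0 = 56·44 + 70·9 + 56·2 + 28·1 + 8·0 + 1·1 = 3235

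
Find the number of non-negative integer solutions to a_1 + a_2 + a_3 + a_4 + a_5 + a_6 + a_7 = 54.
C(54+7-1, 7-1) = C(60, 6) = 50063860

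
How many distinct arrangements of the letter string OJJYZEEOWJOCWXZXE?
17! / (2! × 3! × 1! × 2! × 3! × 2! × 3! × 1!) = 205837632000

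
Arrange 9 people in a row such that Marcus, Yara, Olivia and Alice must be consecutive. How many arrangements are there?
Treat the 4 as one block: (9-4+1)! × 4! = 720 × 24 = 17280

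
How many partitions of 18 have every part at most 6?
Let r_j(i) = number of partitions of i into parts ≤ j, for i = 0..18. r_1(i) = 1 for all i; r_j(i) = r_{j-1}(i) + r_j(i-j). Rows j = 2..6: ≤2: 1 1 2 2 3 3 4 4 5 5 6 6 7 7 8 8 9 9 10; ≤3: 1 1 2 3 4 5 7 8 10 12 14 16 19 21 24 27 30 33 37; ≤4: 1 1 2 3 5 6 9 11 15 18 23 27 34 39 47 54 64 72 84; ≤5: 1 1 2 3 5 7 10 13 18 23 30 37 47 57 70 84 101 119 141; ≤6: 1 1 2 3 5 7 11 14 20 26 35 44 58 71 90 110 136 163 199. r_6(18) = 199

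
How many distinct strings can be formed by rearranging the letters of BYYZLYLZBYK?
11! / (4! × 2! × 2! × 2! × 1!) = 207900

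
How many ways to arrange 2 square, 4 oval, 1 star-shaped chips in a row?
7! / (2! × 4! × 1!) = 105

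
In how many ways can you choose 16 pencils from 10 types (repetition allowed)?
C(16+10-1, 10-1) = C(25, 9) = 2042975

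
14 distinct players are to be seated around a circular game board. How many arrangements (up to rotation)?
Circular: fix one position, arrange the rest. (14-1)! = 6227020800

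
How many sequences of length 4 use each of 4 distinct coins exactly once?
4! = 24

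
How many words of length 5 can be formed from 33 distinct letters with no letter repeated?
P(33,5) = 33!/(33-5)! = 28480320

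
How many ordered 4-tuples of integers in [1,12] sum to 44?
Coefficient of x^44 in (x + x² + ... + x^12)^4. By inclusion-exclusion on dice exceeding 12: Σ_j (-1)^j C(4,j)·C(44-1-12j, 3) = C(4,0)·C(43,3) - C(4,1)·C(31,3) + C(4,2)·C(19,3) - C(4,3)·C(7,3) = 1·12341 - 4·4495 + 6·969 - 4·35 = 35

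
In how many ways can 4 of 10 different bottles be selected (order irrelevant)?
C(10,4) = 10!/(4!×6!) = 210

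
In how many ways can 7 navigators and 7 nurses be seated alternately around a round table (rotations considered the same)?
Fix one of the navigators: (7-1)! ways for the remaining navigators, × 7! ways for the nurses = 720 × 5040 = 3628800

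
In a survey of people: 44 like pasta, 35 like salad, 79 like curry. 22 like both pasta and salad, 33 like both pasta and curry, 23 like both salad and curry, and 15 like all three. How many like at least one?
|A∪B∪C| = 44+35+79-22-33-23+15 = 95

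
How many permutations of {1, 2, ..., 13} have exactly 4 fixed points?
Choose the 4 fixed points C(13,4) = 715, derange the rest: !9 = Σ_{j=0}^{9} (-1)^j·9!/j! = 362880 - 362880 + 181440 - 60480 + 15120 - 3024 + 504 - 72 + 9 - 1 = 133496. Product = 715 × 133496 = 95449640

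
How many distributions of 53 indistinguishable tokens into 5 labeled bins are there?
C(53+5-1, 5-1) = C(57, 4) = 395010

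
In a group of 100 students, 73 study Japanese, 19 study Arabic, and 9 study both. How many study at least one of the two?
|A∪B| = |A| + |B| - |A∩B| = 73 + 19 - 9 = 83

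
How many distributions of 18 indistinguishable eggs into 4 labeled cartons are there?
C(18+4-1, 4-1) = C(21, 3) = 1330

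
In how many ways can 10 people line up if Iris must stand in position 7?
Fix one position: (10-1)! = 362880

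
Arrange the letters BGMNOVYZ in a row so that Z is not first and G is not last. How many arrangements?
By inclusion-exclusion: 8! - 2×(8-1)! + (8-2)! = 40320 - 10080 + 720 = 30960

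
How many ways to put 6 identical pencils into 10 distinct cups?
C(6+10-1, 10-1) = C(15, 9) = 5005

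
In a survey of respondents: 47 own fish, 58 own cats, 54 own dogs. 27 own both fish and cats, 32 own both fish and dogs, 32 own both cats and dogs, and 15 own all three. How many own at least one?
|A∪B∪C| = 47+58+54-27-32-32+15 = 83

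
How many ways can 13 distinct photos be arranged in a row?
13! = 6227020800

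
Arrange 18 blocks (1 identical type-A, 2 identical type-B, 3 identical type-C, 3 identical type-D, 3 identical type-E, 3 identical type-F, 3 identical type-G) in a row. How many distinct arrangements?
18! / (1! × 2! × 3! × 3! × 3! × 3! × 3!) = 411675264000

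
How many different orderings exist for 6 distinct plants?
6! = 720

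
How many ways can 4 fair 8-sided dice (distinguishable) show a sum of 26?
Coefficient of x^26 in (x + x² + ... + x^8)^4. By inclusion-exclusion on dice exceeding 8: Σ_j (-1)^j C(4,j)·C(26-1-8j, 3) = C(4,0)·C(25,3) - C(4,1)·C(17,3) + C(4,2)·C(9,3) = 1·2300 - 4·680 + 6·84 = 84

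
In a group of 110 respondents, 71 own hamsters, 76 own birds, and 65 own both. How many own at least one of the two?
|A∪B| = |A| + |B| - |A∩B| = 71 + 76 - 65 = 82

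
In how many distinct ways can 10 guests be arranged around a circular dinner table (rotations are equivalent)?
Circular: fix one position, arrange the rest. (10-1)! = 362880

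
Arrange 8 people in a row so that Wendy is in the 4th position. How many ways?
Fix one position: (8-1)! = 5040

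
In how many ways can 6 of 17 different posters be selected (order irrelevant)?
C(17,6) = 17!/(6!×11!) = 12376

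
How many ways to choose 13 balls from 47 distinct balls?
C(47,13) = 47!/(13!×34!) = 140676848445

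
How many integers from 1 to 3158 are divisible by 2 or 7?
⌊3158/2⌋ + ⌊3158/7⌋ - ⌊3158/14⌋ = 1579 + 451 - 225 = 1805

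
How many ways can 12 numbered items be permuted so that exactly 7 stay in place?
Choose the 7 fixed points C(12,7) = 792, derange the rest: !5 = Σ_{j=0}^{5} (-1)^j·5!/j! = 120 - 120 + 60 - 20 + 5 - 1 = 44. Product = 792 × 44 = 34848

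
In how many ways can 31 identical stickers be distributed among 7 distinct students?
C(31+7-1, 7-1) = C(37, 6) = 2324784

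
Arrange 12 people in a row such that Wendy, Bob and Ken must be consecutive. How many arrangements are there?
Treat the 3 as one block: (12-3+1)! × 3! = 3628800 × 6 = 21772800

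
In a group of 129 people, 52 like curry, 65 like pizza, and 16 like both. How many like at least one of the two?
|A∪B| = |A| + |B| - |A∩B| = 52 + 65 - 16 = 101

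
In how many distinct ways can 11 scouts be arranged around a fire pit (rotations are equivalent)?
Circular: fix one position, arrange the rest. (11-1)! = 3628800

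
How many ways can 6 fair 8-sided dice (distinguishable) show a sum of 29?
Coefficient of x^29 in (x + x² + ... + x^8)^6. By inclusion-exclusion on dice exceeding 8: Σ_j (-1)^j C(6,j)·C(29-1-8j, 5) = C(6,0)·C(28,5) - C(6,1)·C(20,5) + C(6,2)·C(12,5) = 1·98280 - 6·15504 + 15·792 = 17136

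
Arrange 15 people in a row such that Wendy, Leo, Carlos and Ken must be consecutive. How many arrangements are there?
Treat the 4 as one block: (15-4+1)! × 4! = 479001600 × 24 = 11496038400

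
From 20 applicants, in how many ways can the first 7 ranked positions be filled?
P(20,7) = 20!/(20-7)! = 390700800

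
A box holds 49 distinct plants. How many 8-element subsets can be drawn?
C(49,8) = 49!/(8!×41!) = 450978066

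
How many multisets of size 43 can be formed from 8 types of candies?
C(43+8-1, 8-1) = C(50, 7) = 99884400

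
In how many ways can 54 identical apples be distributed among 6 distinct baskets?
C(54+6-1, 6-1) = C(59, 5) = 5006386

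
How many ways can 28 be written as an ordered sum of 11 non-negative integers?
C(28+11-1, 11-1) = C(38, 10) = 472733756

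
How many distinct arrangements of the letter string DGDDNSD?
7! / (4! × 1! × 1! × 1!) = 210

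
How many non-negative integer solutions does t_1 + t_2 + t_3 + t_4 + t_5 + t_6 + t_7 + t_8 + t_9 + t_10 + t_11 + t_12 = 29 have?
C(29+12-1, 12-1) = C(40, 11) = 2311801440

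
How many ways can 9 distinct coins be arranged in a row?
9! = 362880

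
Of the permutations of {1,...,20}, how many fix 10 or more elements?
Exactly j fixed points: C(20,j)·!(20-j); sum over j ≥ 10 (derangement numbers via !m = (m-1)·(!(m-1) + !(m-2)): !0..!10 = 1, 0, 1, 2, 9, 44, 265, 1854, 14833, 133496, 1334961). Σ_{j=10}^{20} C(20,j)·!(20-j) = C(20,10)·!10 + C(20,11)·!9 + C(20,12)·!8 + C(20,13)·!7 + C(20,14)·!6 + C(20,15)·!5 + C(20,16)·!4 + C(20,17)·!3 + C(20,18)·!2 + C(20,19)·!1 + C(20,20)·!0 = 184756·1334961 + 167960·133496 + 125970·14833 + 77520·1854 + 38760·265 + 15504·44 + 4845·9 + 1140·2 + 190·1 + 20·0 + 1·1 = 271087277418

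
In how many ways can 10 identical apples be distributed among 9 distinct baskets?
C(10+9-1, 9-1) = C(18, 8) = 43758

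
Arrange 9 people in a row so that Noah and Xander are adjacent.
Treat as block: (9-1)! × 2! = 40320 × 2 = 80640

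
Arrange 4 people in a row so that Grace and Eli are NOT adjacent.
Total - adjacent = 4! - (4-1)!×2 = 24 - 12 = 12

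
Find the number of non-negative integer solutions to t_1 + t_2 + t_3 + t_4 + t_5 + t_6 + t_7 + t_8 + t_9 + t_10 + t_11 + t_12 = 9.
C(9+12-1, 12-1) = C(20, 11) = 167960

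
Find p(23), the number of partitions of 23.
Pentagonal recurrence p(n) = p(n-1) + p(n-2) - p(n-5) - p(n-7) + p(n-12) + p(n-15) - ... gives p(0..22) = 1, 1, 2, 3, 5, 7, 11, 15, 22, 30, 42, 56, 77, 101, 135, 176, 231, 297, 385, 490, 627, 792, 1002. p(23) = p(22) + p(21) - p(18) - p(16) + p(11) + p(8) - p(1) = 1002 + 792 - 385 - 231 + 56 + 22 - 1 = 1255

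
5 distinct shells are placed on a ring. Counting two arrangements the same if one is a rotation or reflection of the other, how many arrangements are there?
(5-1)!/2 = 24/2 = 12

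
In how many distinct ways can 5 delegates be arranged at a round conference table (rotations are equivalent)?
Circular: fix one position, arrange the rest. (5-1)! = 24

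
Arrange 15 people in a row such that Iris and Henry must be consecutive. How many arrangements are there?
Treat the 2 as one block: (15-2+1)! × 2! = 87178291200 × 2 = 174356582400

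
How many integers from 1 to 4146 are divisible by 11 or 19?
⌊4146/11⌋ + ⌊4146/19⌋ - ⌊4146/209⌋ = 376 + 218 - 19 = 575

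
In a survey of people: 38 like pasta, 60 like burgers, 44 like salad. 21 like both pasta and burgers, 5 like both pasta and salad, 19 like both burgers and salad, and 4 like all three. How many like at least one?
|A∪B∪C| = 38+60+44-21-5-19+4 = 101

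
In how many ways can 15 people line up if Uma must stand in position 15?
Fix one position: (15-1)! = 87178291200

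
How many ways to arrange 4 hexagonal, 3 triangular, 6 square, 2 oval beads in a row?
15! / (4! × 3! × 6! × 2!) = 6306300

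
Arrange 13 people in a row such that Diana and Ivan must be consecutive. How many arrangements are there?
Treat the 2 as one block: (13-2+1)! × 2! = 479001600 × 2 = 958003200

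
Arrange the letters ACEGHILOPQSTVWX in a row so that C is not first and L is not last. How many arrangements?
By inclusion-exclusion: 15! - 2×(15-1)! + (15-2)! = 1307674368000 - 174356582400 + 6227020800 = 1139544806400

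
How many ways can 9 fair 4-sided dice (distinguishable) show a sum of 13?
Coefficient of x^13 in (x + x² + ... + x^4)^9. By inclusion-exclusion on dice exceeding 4: Σ_j (-1)^j C(9,j)·C(13-1-4j, 8) = C(9,0)·C(12,8) - C(9,1)·C(8,8) = 1·495 - 9·1 = 486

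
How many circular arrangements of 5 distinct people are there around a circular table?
Circular: fix one position, arrange the rest. (5-1)! = 24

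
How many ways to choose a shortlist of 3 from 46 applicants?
C(46,3) = 46!/(3!×43!) = 15180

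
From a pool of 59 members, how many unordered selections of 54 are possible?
C(59,54) = 59!/(54!×5!) = 5006386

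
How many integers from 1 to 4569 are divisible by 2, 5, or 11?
⌊4569/2⌋+⌊4569/5⌋+⌊4569/11⌋ - ⌊4569/10⌋-⌊4569/22⌋-⌊4569/55⌋ + ⌊4569/110⌋ = 2284+913+415 - 456-207-83 + 41 = 2907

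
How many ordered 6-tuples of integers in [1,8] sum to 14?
Coefficient of x^14 in (x + x² + ... + x^8)^6. By inclusion-exclusion on dice exceeding 8: Σ_j (-1)^j C(6,j)·C(14-1-8j, 5) = C(6,0)·C(13,5) - C(6,1)·C(5,5) = 1·1287 - 6·1 = 1281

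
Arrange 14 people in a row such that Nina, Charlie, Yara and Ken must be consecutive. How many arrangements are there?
Treat the 4 as one block: (14-4+1)! × 4! = 39916800 × 24 = 958003200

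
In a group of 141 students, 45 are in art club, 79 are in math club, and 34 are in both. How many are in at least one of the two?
|A∪B| = |A| + |B| - |A∩B| = 45 + 79 - 34 = 90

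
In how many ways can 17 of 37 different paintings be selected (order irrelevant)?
C(37,17) = 37!/(17!×20!) = 15905368710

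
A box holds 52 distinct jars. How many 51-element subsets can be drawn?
C(52,51) = 52!/(51!×1!) = 52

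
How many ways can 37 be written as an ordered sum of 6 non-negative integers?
C(37+6-1, 6-1) = C(42, 5) = 850668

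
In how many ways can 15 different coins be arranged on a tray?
15! = 1307674368000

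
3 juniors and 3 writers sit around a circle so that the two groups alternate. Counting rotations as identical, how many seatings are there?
Fix one of the juniors: (3-1)! ways for the remaining juniors, × 3! ways for the writers = 2 × 6 = 12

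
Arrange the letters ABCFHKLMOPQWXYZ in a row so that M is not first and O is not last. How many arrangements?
By inclusion-exclusion: 15! - 2×(15-1)! + (15-2)! = 1307674368000 - 174356582400 + 6227020800 = 1139544806400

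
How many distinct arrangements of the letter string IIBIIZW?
7! / (4! × 1! × 1! × 1!) = 210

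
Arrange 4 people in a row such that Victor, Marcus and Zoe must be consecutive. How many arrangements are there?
Treat the 3 as one block: (4-3+1)! × 3! = 2 × 6 = 12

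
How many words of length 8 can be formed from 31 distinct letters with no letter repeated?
P(31,8) = 31!/(31-8)! = 318073392000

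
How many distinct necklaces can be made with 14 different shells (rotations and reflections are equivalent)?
(14-1)!/2 = 6227020800/2 = 3113510400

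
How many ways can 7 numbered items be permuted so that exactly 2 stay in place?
Choose the 2 fixed points C(7,2) = 21, derange the rest: !5 = Σ_{j=0}^{5} (-1)^j·5!/j! = 120 - 120 + 60 - 20 + 5 - 1 = 44. Product = 21 × 44 = 924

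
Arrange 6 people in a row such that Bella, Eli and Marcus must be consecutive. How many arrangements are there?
Treat the 3 as one block: (6-3+1)! × 3! = 24 × 6 = 144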